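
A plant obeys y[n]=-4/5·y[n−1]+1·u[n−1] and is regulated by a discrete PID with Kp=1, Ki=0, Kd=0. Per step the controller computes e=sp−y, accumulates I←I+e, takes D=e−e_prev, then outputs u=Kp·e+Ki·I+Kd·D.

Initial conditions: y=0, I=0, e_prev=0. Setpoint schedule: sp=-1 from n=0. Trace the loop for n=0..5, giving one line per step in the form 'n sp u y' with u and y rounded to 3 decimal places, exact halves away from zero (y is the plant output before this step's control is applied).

0 -1 -1.000 0.000
1 -1 0.000 -1.000
2 -1 -1.800 0.800
3 -1 1.440 -2.440
4 -1 -4.392 3.392
5 -1 6.106 -7.106

(exact arithmetic carried between steps; '≈' marks a value shown rounded to 6 d.p. or computed from one; I and e_prev carry over from the previous line; the table rounds u and y to 3 d.p., halves away from zero)
n=0: y=0, sp=-1, e=sp−y=-1; I=-1, D=e−e_prev=-1; u=1·(-1)+0·(-1)+0·(-1)=-1; next y=-4/5·0+1·(-1)=-1
n=1: y=-1, sp=-1, e=sp−y=0; I=-1, D=e−e_prev=1; u=1·0+0·(-1)+0·1=0; next y=-4/5·(-1)+1·0=0.8
n=2: y=0.8, sp=-1, e=sp−y=-1.8; I=-2.8, D=e−e_prev=-1.8; u=1·(-1.8)+0·(-2.8)+0·(-1.8)=-1.8; next y=-4/5·0.8+1·(-1.8)=-2.44
n=3: y=-2.44, sp=-1, e=sp−y=1.44; I=-1.36, D=e−e_prev=3.24; u=1·1.44+0·(-1.36)+0·3.24=1.44; next y=-4/5·(-2.44)+1·1.44=3.392
n=4: y=3.392, sp=-1, e=sp−y=-4.392; I=-5.752, D=e−e_prev=-5.832; u=1·(-4.392)+0·(-5.752)+0·(-5.832)=-4.392; next y=-4/5·3.392+1·(-4.392)=-7.1056
n=5: y=-7.1056, sp=-1, e=sp−y=6.1056; I=0.3536, D=e−e_prev=10.4976; u=1·6.1056+0·0.3536+0·10.4976=6.1056; next y=-4/5·(-7.1056)+1·6.1056=11.79008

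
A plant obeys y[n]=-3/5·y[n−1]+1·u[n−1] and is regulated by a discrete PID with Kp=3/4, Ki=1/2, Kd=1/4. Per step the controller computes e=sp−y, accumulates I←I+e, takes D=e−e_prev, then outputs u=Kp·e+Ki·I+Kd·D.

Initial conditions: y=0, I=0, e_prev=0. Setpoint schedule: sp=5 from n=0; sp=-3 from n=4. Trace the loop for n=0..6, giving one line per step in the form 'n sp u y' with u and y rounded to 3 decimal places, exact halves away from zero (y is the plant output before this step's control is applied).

(exact arithmetic carried between steps; '≈' marks a value shown rounded to 6 d.p. or computed from one; I and e_prev carry over from the previous line; the table rounds u and y to 3 d.p., halves away from zero)
n=0: y=0, sp=5, e=sp−y=5; I=5, D=e−e_prev=5; u=3/4·5+1/2·5+1/4·5=7.5; next y=-3/5·0+1·7.5=7.5
n=1: y=7.5, sp=5, e=sp−y=-2.5; I=2.5, D=e−e_prev=-7.5; u=3/4·(-2.5)+1/2·2.5+1/4·(-7.5)=-2.5; next y=-3/5·7.5+1·(-2.5)=-7
n=2: y=-7, sp=5, e=sp−y=12; I=14.5, D=e−e_prev=14.5; u=3/4·12+1/2·14.5+1/4·14.5=19.875; next y=-3/5·(-7)+1·19.875=24.075
n=3: y=24.075, sp=5, e=sp−y=-19.075; I=-4.575, D=e−e_prev=-31.075; u=3/4·(-19.075)+1/2·(-4.575)+1/4·(-31.075)=-24.3625; next y=-3/5·24.075+1·(-24.3625)=-38.8075
n=4: y=-38.8075, sp=-3, e=sp−y=35.8075; I=31.2325, D=e−e_prev=54.8825; u=3/4·35.8075+1/2·31.2325+1/4·54.8825=56.1925; next y=-3/5·(-38.8075)+1·56.1925=79.477
n=5: y=79.477, sp=-3, e=sp−y=-82.477; I=-51.2445, D=e−e_prev=-118.2845; u=3/4·(-82.477)+1/2·(-51.2445)+1/4·(-118.2845)=-117.051125; next y=-3/5·79.477+1·(-117.051125)=-164.737325
n=6: y=-164.737325, sp=-3, e=sp−y=161.737325; I=110.492825, D=e−e_prev=244.214325; u=3/4·161.737325+1/2·110.492825+1/4·244.214325≈237.602988; next y=-3/5·(-164.737325)+1·237.602988≈336.445383

0 5 7.500 0.000
1 5 -2.500 7.500
2 5 19.875 -7.000
3 5 -24.363 24.075
4 -3 56.193 -38.808
5 -3 -117.051 79.477
6 -3 237.603 -164.737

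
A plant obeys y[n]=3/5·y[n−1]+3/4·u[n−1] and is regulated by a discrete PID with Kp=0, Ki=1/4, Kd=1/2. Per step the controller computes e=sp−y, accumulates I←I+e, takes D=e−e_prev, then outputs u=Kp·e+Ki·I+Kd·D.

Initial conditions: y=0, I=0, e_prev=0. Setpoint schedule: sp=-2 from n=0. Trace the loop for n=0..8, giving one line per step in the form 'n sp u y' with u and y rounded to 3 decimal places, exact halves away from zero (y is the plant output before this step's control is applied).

(exact arithmetic carried between steps; '≈' marks a value shown rounded to 6 d.p. or computed from one; I and e_prev carry over from the previous line; the table rounds u and y to 3 d.p., halves away from zero)
n=0: y=0, sp=-2, e=sp−y=-2; I=-2, D=e−e_prev=-2; u=0·(-2)+1/4·(-2)+1/2·(-2)=-1.5; next y=3/5·0+3/4·(-1.5)=-1.125
n=1: y=-1.125, sp=-2, e=sp−y=-0.875; I=-2.875, D=e−e_prev=1.125; u=0·(-0.875)+1/4·(-2.875)+1/2·1.125=-0.15625; next y=3/5·(-1.125)+3/4·(-0.15625)≈-0.792188
n=2: y≈-0.792188, sp=-2, e=sp−y≈-1.207813; I≈-4.082813, D=e−e_prev≈-0.332813; u=0·(-1.207813)+1/4·(-4.082813)+1/2·(-0.332813)≈-1.187109; next y=3/5·(-0.792188)+3/4·(-1.187109)≈-1.365645
n=3: y≈-1.365645, sp=-2, e=sp−y≈-0.634355; I≈-4.717168, D=e−e_prev≈0.573457; u=0·(-0.634355)+1/4·(-4.717168)+1/2·0.573457≈-0.892563; next y=3/5·(-1.365645)+3/4·(-0.892563)≈-1.488809
n=4: y≈-1.488809, sp=-2, e=sp−y≈-0.511191; I≈-5.228359, D=e−e_prev≈0.123165; u=0·(-0.511191)+1/4·(-5.228359)+1/2·0.123165≈-1.245507; next y=3/5·(-1.488809)+3/4·(-1.245507)≈-1.827416
n=5: y≈-1.827416, sp=-2, e=sp−y≈-0.172584; I≈-5.400943, D=e−e_prev≈0.338607; u=0·(-0.172584)+1/4·(-5.400943)+1/2·0.338607≈-1.180932; next y=3/5·(-1.827416)+3/4·(-1.180932)≈-1.982149
n=6: y≈-1.982149, sp=-2, e=sp−y≈-0.017851; I≈-5.418794, D=e−e_prev≈0.154733; u=0·(-0.017851)+1/4·(-5.418794)+1/2·0.154733≈-1.277332; next y=3/5·(-1.982149)+3/4·(-1.277332)≈-2.147288
n=7: y≈-2.147288, sp=-2, e=sp−y≈0.147288; I≈-5.271505, D=e−e_prev≈0.165139; u=0·0.147288+1/4·(-5.271505)+1/2·0.165139≈-1.235307; next y=3/5·(-2.147288)+3/4·(-1.235307)≈-2.214853
n=8: y≈-2.214853, sp=-2, e=sp−y≈0.214853; I≈-5.056652, D=e−e_prev≈0.067565; u=0·0.214853+1/4·(-5.056652)+1/2·0.067565≈-1.230381; next y=3/5·(-2.214853)+3/4·(-1.230381)≈-2.251697

0 -2 -1.500 0.000
1 -2 -0.156 -1.125
2 -2 -1.187 -0.792
3 -2 -0.893 -1.366
4 -2 -1.246 -1.489
5 -2 -1.181 -1.827
6 -2 -1.277 -1.982
7 -2 -1.235 -2.147
8 -2 -1.230 -2.215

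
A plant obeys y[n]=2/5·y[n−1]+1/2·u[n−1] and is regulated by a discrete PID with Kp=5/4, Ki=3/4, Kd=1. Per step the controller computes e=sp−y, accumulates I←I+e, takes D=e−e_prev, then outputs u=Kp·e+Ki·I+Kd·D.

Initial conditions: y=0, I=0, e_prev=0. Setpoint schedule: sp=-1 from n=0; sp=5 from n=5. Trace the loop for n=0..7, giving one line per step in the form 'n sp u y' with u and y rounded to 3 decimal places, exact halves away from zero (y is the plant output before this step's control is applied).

(exact arithmetic carried between steps; '≈' marks a value shown rounded to 6 d.p. or computed from one; I and e_prev carry over from the previous line; the table rounds u and y to 3 d.p., halves away from zero)
n=0: y=0, sp=-1, e=sp−y=-1; I=-1, D=e−e_prev=-1; u=5/4·(-1)+3/4·(-1)+1·(-1)=-3; next y=2/5·0+1/2·(-3)=-1.5
n=1: y=-1.5, sp=-1, e=sp−y=0.5; I=-0.5, D=e−e_prev=1.5; u=5/4·0.5+3/4·(-0.5)+1·1.5=1.75; next y=2/5·(-1.5)+1/2·1.75=0.275
n=2: y=0.275, sp=-1, e=sp−y=-1.275; I=-1.775, D=e−e_prev=-1.775; u=5/4·(-1.275)+3/4·(-1.775)+1·(-1.775)=-4.7; next y=2/5·0.275+1/2·(-4.7)=-2.24
n=3: y=-2.24, sp=-1, e=sp−y=1.24; I=-0.535, D=e−e_prev=2.515; u=5/4·1.24+3/4·(-0.535)+1·2.515=3.66375; next y=2/5·(-2.24)+1/2·3.66375=0.935875
n=4: y=0.935875, sp=-1, e=sp−y=-1.935875; I=-2.470875, D=e−e_prev=-3.175875; u=5/4·(-1.935875)+3/4·(-2.470875)+1·(-3.175875)=-7.448875; next y=2/5·0.935875+1/2·(-7.448875)≈-3.350088
n=5: y≈-3.350088, sp=5, e=sp−y≈8.350088; I≈5.879213, D=e−e_prev≈10.285963; u=5/4·8.350088+3/4·5.879213+1·10.285963≈25.132981; next y=2/5·(-3.350088)+1/2·25.132981≈11.226456
n=6: y≈11.226456, sp=5, e=sp−y≈-6.226456; I≈-0.347243, D=e−e_prev≈-14.576543; u=5/4·(-6.226456)+3/4·(-0.347243)+1·(-14.576543)≈-22.620045; next y=2/5·11.226456+1/2·(-22.620045)≈-6.819440
n=7: y≈-6.819440, sp=5, e=sp−y≈11.819440; I≈11.472197, D=e−e_prev≈18.045896; u=5/4·11.819440+3/4·11.472197+1·18.045896≈41.424344; next y=2/5·(-6.819440)+1/2·41.424344≈17.984396

0 -1 -3.000 0.000
1 -1 1.750 -1.500
2 -1 -4.700 0.275
3 -1 3.664 -2.240
4 -1 -7.449 0.936
5 5 25.133 -3.350
6 5 -22.620 11.226
7 5 41.424 -6.819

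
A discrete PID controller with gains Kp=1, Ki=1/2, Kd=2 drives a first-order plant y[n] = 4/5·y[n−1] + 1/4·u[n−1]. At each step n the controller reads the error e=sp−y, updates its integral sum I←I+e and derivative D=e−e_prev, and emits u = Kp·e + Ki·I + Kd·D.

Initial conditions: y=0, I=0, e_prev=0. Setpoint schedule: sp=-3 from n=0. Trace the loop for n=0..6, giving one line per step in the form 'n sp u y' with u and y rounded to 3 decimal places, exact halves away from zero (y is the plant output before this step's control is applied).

0 -3 -10.500 0.000
1 -3 3.188 -2.625
2 -3 -6.877 -1.303
3 -3 0.024 -2.762
4 -3 -4.966 -2.203
5 -3 -1.445 -3.004
6 -3 -3.883 -2.765

(exact arithmetic carried between steps; '≈' marks a value shown rounded to 6 d.p. or computed from one; I and e_prev carry over from the previous line; the table rounds u and y to 3 d.p., halves away from zero)
n=0: y=0, sp=-3, e=sp−y=-3; I=-3, D=e−e_prev=-3; u=1·(-3)+1/2·(-3)+2·(-3)=-10.5; next y=4/5·0+1/4·(-10.5)=-2.625
n=1: y=-2.625, sp=-3, e=sp−y=-0.375; I=-3.375, D=e−e_prev=2.625; u=1·(-0.375)+1/2·(-3.375)+2·2.625=3.1875; next y=4/5·(-2.625)+1/4·3.1875=-1.303125
n=2: y=-1.303125, sp=-3, e=sp−y=-1.696875; I=-5.071875, D=e−e_prev=-1.321875; u=1·(-1.696875)+1/2·(-5.071875)+2·(-1.321875)≈-6.876563; next y=4/5·(-1.303125)+1/4·(-6.876563)≈-2.761641
n=3: y≈-2.761641, sp=-3, e=sp−y≈-0.238359; I≈-5.310234, D=e−e_prev≈1.458516; u=1·(-0.238359)+1/2·(-5.310234)+2·1.458516≈0.023555; next y=4/5·(-2.761641)+1/4·0.023555≈-2.203424
n=4: y≈-2.203424, sp=-3, e=sp−y≈-0.796576; I≈-6.106811, D=e−e_prev≈-0.558217; u=1·(-0.796576)+1/2·(-6.106811)+2·(-0.558217)≈-4.966415; next y=4/5·(-2.203424)+1/4·(-4.966415)≈-3.004343
n=5: y≈-3.004343, sp=-3, e=sp−y≈0.004343; I≈-6.102468, D=e−e_prev≈0.800919; u=1·0.004343+1/2·(-6.102468)+2·0.800919≈-1.445053; next y=4/5·(-3.004343)+1/4·(-1.445053)≈-2.764738
n=6: y≈-2.764738, sp=-3, e=sp−y≈-0.235262; I≈-6.337730, D=e−e_prev≈-0.239605; u=1·(-0.235262)+1/2·(-6.337730)+2·(-0.239605)≈-3.883338; next y=4/5·(-2.764738)+1/4·(-3.883338)≈-3.182625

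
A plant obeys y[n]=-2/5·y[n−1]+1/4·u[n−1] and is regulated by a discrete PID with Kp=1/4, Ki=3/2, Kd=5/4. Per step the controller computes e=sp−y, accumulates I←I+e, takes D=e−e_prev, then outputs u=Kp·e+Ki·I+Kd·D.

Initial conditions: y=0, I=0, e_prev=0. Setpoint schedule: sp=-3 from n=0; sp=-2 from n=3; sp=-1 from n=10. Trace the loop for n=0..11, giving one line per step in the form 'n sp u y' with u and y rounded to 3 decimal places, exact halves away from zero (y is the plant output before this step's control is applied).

0 -3 -9.000 0.000
1 -3 -3.000 -2.250
2 -3 -14.138 0.150
3 -2 -1.629 -3.594
4 -2 -19.043 1.030
5 -2 0.802 -5.173
6 -2 -24.520 2.270
7 -2 6.301 -7.038
8 -2 -32.062 4.391
9 -2 15.125 -9.772
10 -1 -40.305 7.690
11 -1 29.763 -13.152

(exact arithmetic carried between steps; '≈' marks a value shown rounded to 6 d.p. or computed from one; I and e_prev carry over from the previous line; the table rounds u and y to 3 d.p., halves away from zero)
n=0: y=0, sp=-3, e=sp−y=-3; I=-3, D=e−e_prev=-3; u=1/4·(-3)+3/2·(-3)+5/4·(-3)=-9; next y=-2/5·0+1/4·(-9)=-2.25
n=1: y=-2.25, sp=-3, e=sp−y=-0.75; I=-3.75, D=e−e_prev=2.25; u=1/4·(-0.75)+3/2·(-3.75)+5/4·2.25=-3; next y=-2/5·(-2.25)+1/4·(-3)=0.15
n=2: y=0.15, sp=-3, e=sp−y=-3.15; I=-6.9, D=e−e_prev=-2.4; u=1/4·(-3.15)+3/2·(-6.9)+5/4·(-2.4)=-14.1375; next y=-2/5·0.15+1/4·(-14.1375)=-3.594375
n=3: y=-3.594375, sp=-2, e=sp−y=1.594375; I=-5.305625, D=e−e_prev=4.744375; u=1/4·1.594375+3/2·(-5.305625)+5/4·4.744375=-1.629375; next y=-2/5·(-3.594375)+1/4·(-1.629375)≈1.030406
n=4: y≈1.030406, sp=-2, e=sp−y≈-3.030406; I≈-8.336031, D=e−e_prev≈-4.624781; u=1/4·(-3.030406)+3/2·(-8.336031)+5/4·(-4.624781)≈-19.042625; next y=-2/5·1.030406+1/4·(-19.042625)≈-5.172819
n=5: y≈-5.172819, sp=-2, e=sp−y≈3.172819; I≈-5.163213, D=e−e_prev≈6.203225; u=1/4·3.172819+3/2·(-5.163213)+5/4·6.203225≈0.802417; next y=-2/5·(-5.172819)+1/4·0.802417≈2.269732
n=6: y≈2.269732, sp=-2, e=sp−y≈-4.269732; I≈-9.432944, D=e−e_prev≈-7.442551; u=1/4·(-4.269732)+3/2·(-9.432944)+5/4·(-7.442551)≈-24.520038; next y=-2/5·2.269732+1/4·(-24.520038)≈-7.037902
n=7: y≈-7.037902, sp=-2, e=sp−y≈5.037902; I≈-4.395042, D=e−e_prev≈9.307634; u=1/4·5.037902+3/2·(-4.395042)+5/4·9.307634≈6.301455; next y=-2/5·(-7.037902)+1/4·6.301455≈4.390525
n=8: y≈4.390525, sp=-2, e=sp−y≈-6.390525; I≈-10.785567, D=e−e_prev≈-11.428427; u=1/4·(-6.390525)+3/2·(-10.785567)+5/4·(-11.428427)≈-32.061514; next y=-2/5·4.390525+1/4·(-32.061514)≈-9.771588
n=9: y≈-9.771588, sp=-2, e=sp−y≈7.771588; I≈-3.013978, D=e−e_prev≈14.162113; u=1/4·7.771588+3/2·(-3.013978)+5/4·14.162113≈15.124571; next y=-2/5·(-9.771588)+1/4·15.124571≈7.689778
n=10: y≈7.689778, sp=-1, e=sp−y≈-8.689778; I≈-11.703756, D=e−e_prev≈-16.461366; u=1/4·(-8.689778)+3/2·(-11.703756)+5/4·(-16.461366)≈-40.304787; next y=-2/5·7.689778+1/4·(-40.304787)≈-13.152108
n=11: y≈-13.152108, sp=-1, e=sp−y≈12.152108; I≈0.448352, D=e−e_prev≈20.841886; u=1/4·12.152108+3/2·0.448352+5/4·20.841886≈29.762912; next y=-2/5·(-13.152108)+1/4·29.762912≈12.701571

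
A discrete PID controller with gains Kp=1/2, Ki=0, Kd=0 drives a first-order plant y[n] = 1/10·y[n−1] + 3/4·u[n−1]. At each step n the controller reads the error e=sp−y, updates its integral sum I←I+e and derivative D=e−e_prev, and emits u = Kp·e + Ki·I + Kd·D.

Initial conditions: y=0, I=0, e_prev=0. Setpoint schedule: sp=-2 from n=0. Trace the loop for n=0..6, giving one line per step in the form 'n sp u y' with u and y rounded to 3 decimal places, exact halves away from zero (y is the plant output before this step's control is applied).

(exact arithmetic carried between steps; '≈' marks a value shown rounded to 6 d.p. or computed from one; I and e_prev carry over from the previous line; the table rounds u and y to 3 d.p., halves away from zero)
n=0: y=0, sp=-2, e=sp−y=-2; I=-2, D=e−e_prev=-2; u=1/2·(-2)+0·(-2)+0·(-2)=-1; next y=1/10·0+3/4·(-1)=-0.75
n=1: y=-0.75, sp=-2, e=sp−y=-1.25; I=-3.25, D=e−e_prev=0.75; u=1/2·(-1.25)+0·(-3.25)+0·0.75=-0.625; next y=1/10·(-0.75)+3/4·(-0.625)=-0.54375
n=2: y=-0.54375, sp=-2, e=sp−y=-1.45625; I=-4.70625, D=e−e_prev=-0.20625; u=1/2·(-1.45625)+0·(-4.70625)+0·(-0.20625)=-0.728125; next y=1/10·(-0.54375)+3/4·(-0.728125)≈-0.600469
n=3: y≈-0.600469, sp=-2, e=sp−y≈-1.399531; I≈-6.105781, D=e−e_prev≈0.056719; u=1/2·(-1.399531)+0·(-6.105781)+0·0.056719≈-0.699766; next y=1/10·(-0.600469)+3/4·(-0.699766)≈-0.584871
n=4: y≈-0.584871, sp=-2, e=sp−y≈-1.415129; I≈-7.520910, D=e−e_prev≈-0.015598; u=1/2·(-1.415129)+0·(-7.520910)+0·(-0.015598)≈-0.707564; next y=1/10·(-0.584871)+3/4·(-0.707564)≈-0.589160
n=5: y≈-0.589160, sp=-2, e=sp−y≈-1.410840; I≈-8.931750, D=e−e_prev≈0.004289; u=1/2·(-1.410840)+0·(-8.931750)+0·0.004289≈-0.705420; next y=1/10·(-0.589160)+3/4·(-0.705420)≈-0.587981
n=6: y≈-0.587981, sp=-2, e=sp−y≈-1.412019; I≈-10.343769, D=e−e_prev≈-0.001180; u=1/2·(-1.412019)+0·(-10.343769)+0·(-0.001180)≈-0.706010; next y=1/10·(-0.587981)+3/4·(-0.706010)≈-0.588305

0 -2 -1.000 0.000
1 -2 -0.625 -0.750
2 -2 -0.728 -0.544
3 -2 -0.700 -0.600
4 -2 -0.708 -0.585
5 -2 -0.705 -0.589
6 -2 -0.706 -0.588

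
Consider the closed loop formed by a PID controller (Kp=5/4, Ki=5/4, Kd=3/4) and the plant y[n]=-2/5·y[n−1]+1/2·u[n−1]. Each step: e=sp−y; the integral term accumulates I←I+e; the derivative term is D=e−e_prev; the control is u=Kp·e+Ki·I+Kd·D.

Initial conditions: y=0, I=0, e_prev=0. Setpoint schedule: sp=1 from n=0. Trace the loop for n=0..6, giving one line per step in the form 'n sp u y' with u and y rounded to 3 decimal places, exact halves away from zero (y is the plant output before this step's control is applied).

0 1 3.250 0.000
1 1 -1.531 1.625
2 1 8.788 -1.416
3 1 -11.195 4.960
4 1 29.398 -7.582
5 1 -51.549 17.732
6 1 110.967 -32.867

(exact arithmetic carried between steps; '≈' marks a value shown rounded to 6 d.p. or computed from one; I and e_prev carry over from the previous line; the table rounds u and y to 3 d.p., halves away from zero)
n=0: y=0, sp=1, e=sp−y=1; I=1, D=e−e_prev=1; u=5/4·1+5/4·1+3/4·1=3.25; next y=-2/5·0+1/2·3.25=1.625
n=1: y=1.625, sp=1, e=sp−y=-0.625; I=0.375, D=e−e_prev=-1.625; u=5/4·(-0.625)+5/4·0.375+3/4·(-1.625)=-1.53125; next y=-2/5·1.625+1/2·(-1.53125)=-1.415625
n=2: y=-1.415625, sp=1, e=sp−y=2.415625; I=2.790625, D=e−e_prev=3.040625; u=5/4·2.415625+5/4·2.790625+3/4·3.040625≈8.788281; next y=-2/5·(-1.415625)+1/2·8.788281≈4.960391
n=3: y≈4.960391, sp=1, e=sp−y≈-3.960391; I≈-1.169766, D=e−e_prev≈-6.376016; u=5/4·(-3.960391)+5/4·(-1.169766)+3/4·(-6.376016)≈-11.194707; next y=-2/5·4.960391+1/2·(-11.194707)≈-7.581510
n=4: y≈-7.581510, sp=1, e=sp−y≈8.581510; I≈7.411744, D=e−e_prev≈12.541900; u=5/4·8.581510+5/4·7.411744+3/4·12.541900≈29.397993; next y=-2/5·(-7.581510)+1/2·29.397993≈17.731600
n=5: y≈17.731600, sp=1, e=sp−y≈-16.731600; I≈-9.319856, D=e−e_prev≈-25.313110; u=5/4·(-16.731600)+5/4·(-9.319856)+3/4·(-25.313110)≈-51.549153; next y=-2/5·17.731600+1/2·(-51.549153)≈-32.867217
n=6: y≈-32.867217, sp=1, e=sp−y≈33.867217; I≈24.547360, D=e−e_prev≈50.598817; u=5/4·33.867217+5/4·24.547360+3/4·50.598817≈110.967334; next y=-2/5·(-32.867217)+1/2·110.967334≈68.630554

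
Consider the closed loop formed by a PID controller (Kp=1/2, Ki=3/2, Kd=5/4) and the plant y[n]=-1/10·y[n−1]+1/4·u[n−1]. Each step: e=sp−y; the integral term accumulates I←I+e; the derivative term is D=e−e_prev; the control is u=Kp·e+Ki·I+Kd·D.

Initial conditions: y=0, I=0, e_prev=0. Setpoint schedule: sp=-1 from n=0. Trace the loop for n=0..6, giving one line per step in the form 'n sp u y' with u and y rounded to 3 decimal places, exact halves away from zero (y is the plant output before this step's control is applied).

0 -1 -3.250 0.000
1 -1 -0.859 -0.813
2 -1 -4.363 -0.134
3 -1 -1.747 -1.077
4 -1 -5.243 -0.329
5 -1 -2.230 -1.278
6 -1 -5.755 -0.430

(exact arithmetic carried between steps; '≈' marks a value shown rounded to 6 d.p. or computed from one; I and e_prev carry over from the previous line; the table rounds u and y to 3 d.p., halves away from zero)
n=0: y=0, sp=-1, e=sp−y=-1; I=-1, D=e−e_prev=-1; u=1/2·(-1)+3/2·(-1)+5/4·(-1)=-3.25; next y=-1/10·0+1/4·(-3.25)=-0.8125
n=1: y=-0.8125, sp=-1, e=sp−y=-0.1875; I=-1.1875, D=e−e_prev=0.8125; u=1/2·(-0.1875)+3/2·(-1.1875)+5/4·0.8125=-0.859375; next y=-1/10·(-0.8125)+1/4·(-0.859375)≈-0.133594
n=2: y≈-0.133594, sp=-1, e=sp−y≈-0.866406; I≈-2.053906, D=e−e_prev≈-0.678906; u=1/2·(-0.866406)+3/2·(-2.053906)+5/4·(-0.678906)≈-4.362695; next y=-1/10·(-0.133594)+1/4·(-4.362695)≈-1.077314
n=3: y≈-1.077314, sp=-1, e=sp−y≈0.077314; I≈-1.976592, D=e−e_prev≈0.943721; u=1/2·0.077314+3/2·(-1.976592)+5/4·0.943721≈-1.746580; next y=-1/10·(-1.077314)+1/4·(-1.746580)≈-0.328913
n=4: y≈-0.328913, sp=-1, e=sp−y≈-0.671087; I≈-2.647678, D=e−e_prev≈-0.748401; u=1/2·(-0.671087)+3/2·(-2.647678)+5/4·(-0.748401)≈-5.242562; next y=-1/10·(-0.328913)+1/4·(-5.242562)≈-1.277749
n=5: y≈-1.277749, sp=-1, e=sp−y≈0.277749; I≈-2.369929, D=e−e_prev≈0.948836; u=1/2·0.277749+3/2·(-2.369929)+5/4·0.948836≈-2.229975; next y=-1/10·(-1.277749)+1/4·(-2.229975)≈-0.429719
n=6: y≈-0.429719, sp=-1, e=sp−y≈-0.570281; I≈-2.940210, D=e−e_prev≈-0.848030; u=1/2·(-0.570281)+3/2·(-2.940210)+5/4·(-0.848030)≈-5.755494; next y=-1/10·(-0.429719)+1/4·(-5.755494)≈-1.395902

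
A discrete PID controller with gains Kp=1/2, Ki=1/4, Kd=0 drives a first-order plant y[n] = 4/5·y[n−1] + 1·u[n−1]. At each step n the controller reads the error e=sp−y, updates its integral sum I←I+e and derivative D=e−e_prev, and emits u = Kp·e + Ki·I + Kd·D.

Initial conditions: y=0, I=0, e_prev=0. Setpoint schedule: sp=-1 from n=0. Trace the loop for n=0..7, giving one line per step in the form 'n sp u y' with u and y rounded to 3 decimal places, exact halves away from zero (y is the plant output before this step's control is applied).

0 -1 -0.750 0.000
1 -1 -0.438 -0.750
2 -1 -0.284 -1.038
3 -1 -0.217 -1.114
4 -1 -0.193 -1.109
5 -1 -0.187 -1.080
6 -1 -0.189 -1.051
7 -1 -0.192 -1.030

(exact arithmetic carried between steps; '≈' marks a value shown rounded to 6 d.p. or computed from one; I and e_prev carry over from the previous line; the table rounds u and y to 3 d.p., halves away from zero)
n=0: y=0, sp=-1, e=sp−y=-1; I=-1, D=e−e_prev=-1; u=1/2·(-1)+1/4·(-1)+0·(-1)=-0.75; next y=4/5·0+1·(-0.75)=-0.75
n=1: y=-0.75, sp=-1, e=sp−y=-0.25; I=-1.25, D=e−e_prev=0.75; u=1/2·(-0.25)+1/4·(-1.25)+0·0.75=-0.4375; next y=4/5·(-0.75)+1·(-0.4375)=-1.0375
n=2: y=-1.0375, sp=-1, e=sp−y=0.0375; I=-1.2125, D=e−e_prev=0.2875; u=1/2·0.0375+1/4·(-1.2125)+0·0.2875=-0.284375; next y=4/5·(-1.0375)+1·(-0.284375)=-1.114375
n=3: y=-1.114375, sp=-1, e=sp−y=0.114375; I=-1.098125, D=e−e_prev=0.076875; u=1/2·0.114375+1/4·(-1.098125)+0·0.076875≈-0.217344; next y=4/5·(-1.114375)+1·(-0.217344)≈-1.108844
n=4: y≈-1.108844, sp=-1, e=sp−y≈0.108844; I≈-0.989281, D=e−e_prev≈-0.005531; u=1/2·0.108844+1/4·(-0.989281)+0·(-0.005531)≈-0.192898; next y=4/5·(-1.108844)+1·(-0.192898)≈-1.079973
n=5: y≈-1.079973, sp=-1, e=sp−y≈0.079973; I≈-0.909308, D=e−e_prev≈-0.028870; u=1/2·0.079973+1/4·(-0.909308)+0·(-0.028870)≈-0.187340; next y=4/5·(-1.079973)+1·(-0.187340)≈-1.051319
n=6: y≈-1.051319, sp=-1, e=sp−y≈0.051319; I≈-0.857989, D=e−e_prev≈-0.028654; u=1/2·0.051319+1/4·(-0.857989)+0·(-0.028654)≈-0.188838; next y=4/5·(-1.051319)+1·(-0.188838)≈-1.029893
n=7: y≈-1.029893, sp=-1, e=sp−y≈0.029893; I≈-0.828096, D=e−e_prev≈-0.021426; u=1/2·0.029893+1/4·(-0.828096)+0·(-0.021426)≈-0.192078; next y=4/5·(-1.029893)+1·(-0.192078)≈-1.015992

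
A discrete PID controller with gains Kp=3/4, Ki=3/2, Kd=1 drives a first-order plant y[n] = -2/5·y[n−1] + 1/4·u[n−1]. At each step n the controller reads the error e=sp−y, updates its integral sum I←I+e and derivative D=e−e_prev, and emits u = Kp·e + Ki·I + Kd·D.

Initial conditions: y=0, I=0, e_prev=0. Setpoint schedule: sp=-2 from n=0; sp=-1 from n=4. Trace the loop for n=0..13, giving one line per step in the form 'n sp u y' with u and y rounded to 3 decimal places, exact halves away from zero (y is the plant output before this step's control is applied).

0 -2 -6.500 0.000
1 -2 -2.219 -1.625
2 -2 -9.997 0.095
3 -2 -2.863 -2.537
4 -1 -10.659 0.299
5 -1 -0.750 -2.784
6 -1 -13.216 0.926
7 -1 2.558 -3.675
8 -1 -16.829 2.109
9 -1 7.562 -5.051
10 -1 -22.648 3.911
11 -1 15.143 -7.226
12 -1 -31.838 6.676
13 -1 26.796 -10.630

(exact arithmetic carried between steps; '≈' marks a value shown rounded to 6 d.p. or computed from one; I and e_prev carry over from the previous line; the table rounds u and y to 3 d.p., halves away from zero)
n=0: y=0, sp=-2, e=sp−y=-2; I=-2, D=e−e_prev=-2; u=3/4·(-2)+3/2·(-2)+1·(-2)=-6.5; next y=-2/5·0+1/4·(-6.5)=-1.625
n=1: y=-1.625, sp=-2, e=sp−y=-0.375; I=-2.375, D=e−e_prev=1.625; u=3/4·(-0.375)+3/2·(-2.375)+1·1.625=-2.21875; next y=-2/5·(-1.625)+1/4·(-2.21875)≈0.095313
n=2: y≈0.095313, sp=-2, e=sp−y≈-2.095313; I≈-4.470313, D=e−e_prev≈-1.720313; u=3/4·(-2.095313)+3/2·(-4.470313)+1·(-1.720313)≈-9.997266; next y=-2/5·0.095313+1/4·(-9.997266)≈-2.537441
n=3: y≈-2.537441, sp=-2, e=sp−y≈0.537441; I≈-3.932871, D=e−e_prev≈2.632754; u=3/4·0.537441+3/2·(-3.932871)+1·2.632754≈-2.863472; next y=-2/5·(-2.537441)+1/4·(-2.863472)≈0.299109
n=4: y≈0.299109, sp=-1, e=sp−y≈-1.299109; I≈-5.231980, D=e−e_prev≈-1.836550; u=3/4·(-1.299109)+3/2·(-5.231980)+1·(-1.836550)≈-10.658851; next y=-2/5·0.299109+1/4·(-10.658851)≈-2.784356
n=5: y≈-2.784356, sp=-1, e=sp−y≈1.784356; I≈-3.447623, D=e−e_prev≈3.083465; u=3/4·1.784356+3/2·(-3.447623)+1·3.083465≈-0.749703; next y=-2/5·(-2.784356)+1/4·(-0.749703)≈0.926317
n=6: y≈0.926317, sp=-1, e=sp−y≈-1.926317; I≈-5.373940, D=e−e_prev≈-3.710673; u=3/4·(-1.926317)+3/2·(-5.373940)+1·(-3.710673)≈-13.216321; next y=-2/5·0.926317+1/4·(-13.216321)≈-3.674607
n=7: y≈-3.674607, sp=-1, e=sp−y≈2.674607; I≈-2.699333, D=e−e_prev≈4.600924; u=3/4·2.674607+3/2·(-2.699333)+1·4.600924≈2.557879; next y=-2/5·(-3.674607)+1/4·2.557879≈2.109312
n=8: y≈2.109312, sp=-1, e=sp−y≈-3.109312; I≈-5.808646, D=e−e_prev≈-5.783919; u=3/4·(-3.109312)+3/2·(-5.808646)+1·(-5.783919)≈-16.828872; next y=-2/5·2.109312+1/4·(-16.828872)≈-5.050943
n=9: y≈-5.050943, sp=-1, e=sp−y≈4.050943; I≈-1.757703, D=e−e_prev≈7.160255; u=3/4·4.050943+3/2·(-1.757703)+1·7.160255≈7.561909; next y=-2/5·(-5.050943)+1/4·7.561909≈3.910854
n=10: y≈3.910854, sp=-1, e=sp−y≈-4.910854; I≈-6.668557, D=e−e_prev≈-8.961797; u=3/4·(-4.910854)+3/2·(-6.668557)+1·(-8.961797)≈-22.647774; next y=-2/5·3.910854+1/4·(-22.647774)≈-7.226285
n=11: y≈-7.226285, sp=-1, e=sp−y≈6.226285; I≈-0.442272, D=e−e_prev≈11.137140; u=3/4·6.226285+3/2·(-0.442272)+1·11.137140≈15.143446; next y=-2/5·(-7.226285)+1/4·15.143446≈6.676376
n=12: y≈6.676376, sp=-1, e=sp−y≈-7.676376; I≈-8.118647, D=e−e_prev≈-13.902661; u=3/4·(-7.676376)+3/2·(-8.118647)+1·(-13.902661)≈-31.837913; next y=-2/5·6.676376+1/4·(-31.837913)≈-10.630029
n=13: y≈-10.630029, sp=-1, e=sp−y≈9.630029; I≈1.511381, D=e−e_prev≈17.306404; u=3/4·9.630029+3/2·1.511381+1·17.306404≈26.795997; next y=-2/5·(-10.630029)+1/4·26.795997≈10.951011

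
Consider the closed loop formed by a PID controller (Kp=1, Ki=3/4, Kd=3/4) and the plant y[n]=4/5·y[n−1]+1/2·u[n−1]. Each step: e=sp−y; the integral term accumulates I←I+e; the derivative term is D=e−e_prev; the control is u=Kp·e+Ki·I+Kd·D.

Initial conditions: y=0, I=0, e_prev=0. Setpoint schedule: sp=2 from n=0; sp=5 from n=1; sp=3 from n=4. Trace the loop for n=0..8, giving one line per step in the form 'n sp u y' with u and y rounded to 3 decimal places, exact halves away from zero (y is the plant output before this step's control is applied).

(exact arithmetic carried between steps; '≈' marks a value shown rounded to 6 d.p. or computed from one; I and e_prev carry over from the previous line; the table rounds u and y to 3 d.p., halves away from zero)
n=0: y=0, sp=2, e=sp−y=2; I=2, D=e−e_prev=2; u=1·2+3/4·2+3/4·2=5; next y=4/5·0+1/2·5=2.5
n=1: y=2.5, sp=5, e=sp−y=2.5; I=4.5, D=e−e_prev=0.5; u=1·2.5+3/4·4.5+3/4·0.5=6.25; next y=4/5·2.5+1/2·6.25=5.125
n=2: y=5.125, sp=5, e=sp−y=-0.125; I=4.375, D=e−e_prev=-2.625; u=1·(-0.125)+3/4·4.375+3/4·(-2.625)=1.1875; next y=4/5·5.125+1/2·1.1875=4.69375
n=3: y=4.69375, sp=5, e=sp−y=0.30625; I=4.68125, D=e−e_prev=0.43125; u=1·0.30625+3/4·4.68125+3/4·0.43125=4.140625; next y=4/5·4.69375+1/2·4.140625≈5.825313
n=4: y≈5.825313, sp=3, e=sp−y≈-2.825313; I≈1.855938, D=e−e_prev≈-3.131563; u=1·(-2.825313)+3/4·1.855938+3/4·(-3.131563)≈-3.782031; next y=4/5·5.825313+1/2·(-3.782031)≈2.769234
n=5: y≈2.769234, sp=3, e=sp−y≈0.230766; I≈2.086703, D=e−e_prev≈3.056078; u=1·0.230766+3/4·2.086703+3/4·3.056078≈4.087852; next y=4/5·2.769234+1/2·4.087852≈4.259313
n=6: y≈4.259313, sp=3, e=sp−y≈-1.259313; I≈0.827390, D=e−e_prev≈-1.490079; u=1·(-1.259313)+3/4·0.827390+3/4·(-1.490079)≈-1.756330; next y=4/5·4.259313+1/2·(-1.756330)≈2.529286
n=7: y≈2.529286, sp=3, e=sp−y≈0.470714; I≈1.298104, D=e−e_prev≈1.730028; u=1·0.470714+3/4·1.298104+3/4·1.730028≈2.741813; next y=4/5·2.529286+1/2·2.741813≈3.394335
n=8: y≈3.394335, sp=3, e=sp−y≈-0.394335; I≈0.903769, D=e−e_prev≈-0.865050; u=1·(-0.394335)+3/4·0.903769+3/4·(-0.865050)≈-0.365296; next y=4/5·3.394335+1/2·(-0.365296)≈2.532820

0 2 5.000 0.000
1 5 6.250 2.500
2 5 1.188 5.125
3 5 4.141 4.694
4 3 -3.782 5.825
5 3 4.088 2.769
6 3 -1.756 4.259
7 3 2.742 2.529
8 3 -0.365 3.394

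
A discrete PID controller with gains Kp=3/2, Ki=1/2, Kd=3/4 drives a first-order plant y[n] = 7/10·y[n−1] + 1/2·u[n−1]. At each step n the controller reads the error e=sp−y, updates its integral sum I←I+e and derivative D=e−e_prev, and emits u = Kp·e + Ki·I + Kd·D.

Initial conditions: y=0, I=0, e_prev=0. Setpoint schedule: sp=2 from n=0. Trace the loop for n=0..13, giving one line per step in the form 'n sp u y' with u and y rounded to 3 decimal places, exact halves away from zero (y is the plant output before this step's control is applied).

(exact arithmetic carried between steps; '≈' marks a value shown rounded to 6 d.p. or computed from one; I and e_prev carry over from the previous line; the table rounds u and y to 3 d.p., halves away from zero)
n=0: y=0, sp=2, e=sp−y=2; I=2, D=e−e_prev=2; u=3/2·2+1/2·2+3/4·2=5.5; next y=7/10·0+1/2·5.5=2.75
n=1: y=2.75, sp=2, e=sp−y=-0.75; I=1.25, D=e−e_prev=-2.75; u=3/2·(-0.75)+1/2·1.25+3/4·(-2.75)=-2.5625; next y=7/10·2.75+1/2·(-2.5625)=0.64375
n=2: y=0.64375, sp=2, e=sp−y=1.35625; I=2.60625, D=e−e_prev=2.10625; u=3/2·1.35625+1/2·2.60625+3/4·2.10625≈4.917188; next y=7/10·0.64375+1/2·4.917188≈2.909219
n=3: y≈2.909219, sp=2, e=sp−y≈-0.909219; I≈1.697031, D=e−e_prev≈-2.265469; u=3/2·(-0.909219)+1/2·1.697031+3/4·(-2.265469)≈-2.214414; next y=7/10·2.909219+1/2·(-2.214414)≈0.929246
n=4: y≈0.929246, sp=2, e=sp−y≈1.070754; I≈2.767785, D=e−e_prev≈1.979973; u=3/2·1.070754+1/2·2.767785+3/4·1.979973≈4.475003; next y=7/10·0.929246+1/2·4.475003≈2.887974
n=5: y≈2.887974, sp=2, e=sp−y≈-0.887974; I≈1.879811, D=e−e_prev≈-1.958728; u=3/2·(-0.887974)+1/2·1.879811+3/4·(-1.958728)≈-1.861101; next y=7/10·2.887974+1/2·(-1.861101)≈1.091031
n=6: y≈1.091031, sp=2, e=sp−y≈0.908969; I≈2.788780, D=e−e_prev≈1.796942; u=3/2·0.908969+1/2·2.788780+3/4·1.796942≈4.105550; next y=7/10·1.091031+1/2·4.105550≈2.816497
n=7: y≈2.816497, sp=2, e=sp−y≈-0.816497; I≈1.972283, D=e−e_prev≈-1.725466; u=3/2·(-0.816497)+1/2·1.972283+3/4·(-1.725466)≈-1.532703; next y=7/10·2.816497+1/2·(-1.532703)≈1.205196
n=8: y≈1.205196, sp=2, e=sp−y≈0.794804; I≈2.767087, D=e−e_prev≈1.611300; u=3/2·0.794804+1/2·2.767087+3/4·1.611300≈3.784224; next y=7/10·1.205196+1/2·3.784224≈2.735750
n=9: y≈2.735750, sp=2, e=sp−y≈-0.735750; I≈2.031337, D=e−e_prev≈-1.530553; u=3/2·(-0.735750)+1/2·2.031337+3/4·(-1.530553)≈-1.235871; next y=7/10·2.735750+1/2·(-1.235871)≈1.297089
n=10: y≈1.297089, sp=2, e=sp−y≈0.702911; I≈2.734248, D=e−e_prev≈1.438660; u=3/2·0.702911+1/2·2.734248+3/4·1.438660≈3.500485; next y=7/10·1.297089+1/2·3.500485≈2.658205
n=11: y≈2.658205, sp=2, e=sp−y≈-0.658205; I≈2.076043, D=e−e_prev≈-1.361116; u=3/2·(-0.658205)+1/2·2.076043+3/4·(-1.361116)≈-0.970123; next y=7/10·2.658205+1/2·(-0.970123)≈1.375682
n=12: y≈1.375682, sp=2, e=sp−y≈0.624318; I≈2.700361, D=e−e_prev≈1.282523; u=3/2·0.624318+1/2·2.700361+3/4·1.282523≈3.248550; next y=7/10·1.375682+1/2·3.248550≈2.587252
n=13: y≈2.587252, sp=2, e=sp−y≈-0.587252; I≈2.113109, D=e−e_prev≈-1.211570; u=3/2·(-0.587252)+1/2·2.113109+3/4·(-1.211570)≈-0.733002; next y=7/10·2.587252+1/2·(-0.733002)≈1.444576

0 2 5.500 0.000
1 2 -2.563 2.750
2 2 4.917 0.644
3 2 -2.214 2.909
4 2 4.475 0.929
5 2 -1.861 2.888
6 2 4.106 1.091
7 2 -1.533 2.816
8 2 3.784 1.205
9 2 -1.236 2.736
10 2 3.500 1.297
11 2 -0.970 2.658
12 2 3.249 1.376
13 2 -0.733 2.587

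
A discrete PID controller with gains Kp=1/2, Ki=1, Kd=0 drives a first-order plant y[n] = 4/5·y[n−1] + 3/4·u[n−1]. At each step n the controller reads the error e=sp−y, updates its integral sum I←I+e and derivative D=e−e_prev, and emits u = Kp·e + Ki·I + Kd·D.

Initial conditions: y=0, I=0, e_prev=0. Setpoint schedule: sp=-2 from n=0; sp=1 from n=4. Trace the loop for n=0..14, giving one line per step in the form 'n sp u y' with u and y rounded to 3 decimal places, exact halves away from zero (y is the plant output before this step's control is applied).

(exact arithmetic carried between steps; '≈' marks a value shown rounded to 6 d.p. or computed from one; I and e_prev carry over from the previous line; the table rounds u and y to 3 d.p., halves away from zero)
n=0: y=0, sp=-2, e=sp−y=-2; I=-2, D=e−e_prev=-2; u=1/2·(-2)+1·(-2)+0·(-2)=-3; next y=4/5·0+3/4·(-3)=-2.25
n=1: y=-2.25, sp=-2, e=sp−y=0.25; I=-1.75, D=e−e_prev=2.25; u=1/2·0.25+1·(-1.75)+0·2.25=-1.625; next y=4/5·(-2.25)+3/4·(-1.625)=-3.01875
n=2: y=-3.01875, sp=-2, e=sp−y=1.01875; I=-0.73125, D=e−e_prev=0.76875; u=1/2·1.01875+1·(-0.73125)+0·0.76875=-0.221875; next y=4/5·(-3.01875)+3/4·(-0.221875)≈-2.581406
n=3: y≈-2.581406, sp=-2, e=sp−y≈0.581406; I≈-0.149844, D=e−e_prev≈-0.437344; u=1/2·0.581406+1·(-0.149844)+0·(-0.437344)≈0.140859; next y=4/5·(-2.581406)+3/4·0.140859≈-1.959480
n=4: y≈-1.959480, sp=1, e=sp−y≈2.959480; I≈2.809637, D=e−e_prev≈2.378074; u=1/2·2.959480+1·2.809637+0·2.378074≈4.289377; next y=4/5·(-1.959480)+3/4·4.289377≈1.649448
n=5: y≈1.649448, sp=1, e=sp−y≈-0.649448; I≈2.160188, D=e−e_prev≈-3.608929; u=1/2·(-0.649448)+1·2.160188+0·(-3.608929)≈1.835464; next y=4/5·1.649448+3/4·1.835464≈2.696157
n=6: y≈2.696157, sp=1, e=sp−y≈-1.696157; I≈0.464032, D=e−e_prev≈-1.046708; u=1/2·(-1.696157)+1·0.464032+0·(-1.046708)≈-0.384047; next y=4/5·2.696157+3/4·(-0.384047)≈1.868890
n=7: y≈1.868890, sp=1, e=sp−y≈-0.868890; I≈-0.404859, D=e−e_prev≈0.827267; u=1/2·(-0.868890)+1·(-0.404859)+0·0.827267≈-0.839304; next y=4/5·1.868890+3/4·(-0.839304)≈0.865634
n=8: y≈0.865634, sp=1, e=sp−y≈0.134366; I≈-0.270493, D=e−e_prev≈1.003256; u=1/2·0.134366+1·(-0.270493)+0·1.003256≈-0.203310; next y=4/5·0.865634+3/4·(-0.203310)≈0.540025
n=9: y≈0.540025, sp=1, e=sp−y≈0.459975; I≈0.189482, D=e−e_prev≈0.325610; u=1/2·0.459975+1·0.189482+0·0.325610≈0.419470; next y=4/5·0.540025+3/4·0.419470≈0.746622
n=10: y≈0.746622, sp=1, e=sp−y≈0.253378; I≈0.442860, D=e−e_prev≈-0.206597; u=1/2·0.253378+1·0.442860+0·(-0.206597)≈0.569549; next y=4/5·0.746622+3/4·0.569549≈1.024459
n=11: y≈1.024459, sp=1, e=sp−y≈-0.024459; I≈0.418401, D=e−e_prev≈-0.277837; u=1/2·(-0.024459)+1·0.418401+0·(-0.277837)≈0.406171; next y=4/5·1.024459+3/4·0.406171≈1.124196
n=12: y≈1.124196, sp=1, e=sp−y≈-0.124196; I≈0.294205, D=e−e_prev≈-0.099736; u=1/2·(-0.124196)+1·0.294205+0·(-0.099736)≈0.232107; next y=4/5·1.124196+3/4·0.232107≈1.073437
n=13: y≈1.073437, sp=1, e=sp−y≈-0.073437; I≈0.220768, D=e−e_prev≈0.050759; u=1/2·(-0.073437)+1·0.220768+0·0.050759≈0.184050; next y=4/5·1.073437+3/4·0.184050≈0.996787
n=14: y≈0.996787, sp=1, e=sp−y≈0.003213; I≈0.223981, D=e−e_prev≈0.076650; u=1/2·0.003213+1·0.223981+0·0.076650≈0.225588; next y=4/5·0.996787+3/4·0.225588≈0.966620

0 -2 -3.000 0.000
1 -2 -1.625 -2.250
2 -2 -0.222 -3.019
3 -2 0.141 -2.581
4 1 4.289 -1.959
5 1 1.835 1.649
6 1 -0.384 2.696
7 1 -0.839 1.869
8 1 -0.203 0.866
9 1 0.419 0.540
10 1 0.570 0.747
11 1 0.406 1.024
12 1 0.232 1.124
13 1 0.184 1.073
14 1 0.226 0.997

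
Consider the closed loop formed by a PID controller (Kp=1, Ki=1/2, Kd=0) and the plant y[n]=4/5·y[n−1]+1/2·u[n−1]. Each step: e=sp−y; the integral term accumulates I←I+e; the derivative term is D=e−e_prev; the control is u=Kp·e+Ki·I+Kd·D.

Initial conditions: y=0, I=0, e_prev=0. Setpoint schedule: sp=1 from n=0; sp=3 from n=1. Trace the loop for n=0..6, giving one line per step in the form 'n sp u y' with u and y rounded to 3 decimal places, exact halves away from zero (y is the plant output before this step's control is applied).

0 1 1.500 0.000
1 3 3.875 0.750
2 3 2.319 2.538
3 3 1.572 3.189
4 3 1.255 3.338
5 3 1.146 3.298
6 3 1.127 3.211

(exact arithmetic carried between steps; '≈' marks a value shown rounded to 6 d.p. or computed from one; I and e_prev carry over from the previous line; the table rounds u and y to 3 d.p., halves away from zero)
n=0: y=0, sp=1, e=sp−y=1; I=1, D=e−e_prev=1; u=1·1+1/2·1+0·1=1.5; next y=4/5·0+1/2·1.5=0.75
n=1: y=0.75, sp=3, e=sp−y=2.25; I=3.25, D=e−e_prev=1.25; u=1·2.25+1/2·3.25+0·1.25=3.875; next y=4/5·0.75+1/2·3.875=2.5375
n=2: y=2.5375, sp=3, e=sp−y=0.4625; I=3.7125, D=e−e_prev=-1.7875; u=1·0.4625+1/2·3.7125+0·(-1.7875)=2.31875; next y=4/5·2.5375+1/2·2.31875=3.189375
n=3: y=3.189375, sp=3, e=sp−y=-0.189375; I=3.523125, D=e−e_prev=-0.651875; u=1·(-0.189375)+1/2·3.523125+0·(-0.651875)≈1.572188; next y=4/5·3.189375+1/2·1.572188≈3.337594
n=4: y≈3.337594, sp=3, e=sp−y≈-0.337594; I≈3.185531, D=e−e_prev≈-0.148219; u=1·(-0.337594)+1/2·3.185531+0·(-0.148219)≈1.255172; next y=4/5·3.337594+1/2·1.255172≈3.297661
n=5: y≈3.297661, sp=3, e=sp−y≈-0.297661; I≈2.887870, D=e−e_prev≈0.039933; u=1·(-0.297661)+1/2·2.887870+0·0.039933≈1.146274; next y=4/5·3.297661+1/2·1.146274≈3.211266
n=6: y≈3.211266, sp=3, e=sp−y≈-0.211266; I≈2.676604, D=e−e_prev≈0.086395; u=1·(-0.211266)+1/2·2.676604+0·0.086395≈1.127036; next y=4/5·3.211266+1/2·1.127036≈3.132531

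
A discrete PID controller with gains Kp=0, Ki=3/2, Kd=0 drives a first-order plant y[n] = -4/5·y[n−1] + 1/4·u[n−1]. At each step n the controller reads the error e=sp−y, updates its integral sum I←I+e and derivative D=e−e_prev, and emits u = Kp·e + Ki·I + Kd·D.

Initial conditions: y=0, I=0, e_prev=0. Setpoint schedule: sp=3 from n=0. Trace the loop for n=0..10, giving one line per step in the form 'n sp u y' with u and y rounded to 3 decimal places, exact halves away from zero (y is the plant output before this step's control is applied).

0 3 4.500 0.000
1 3 7.313 1.125
2 3 10.420 0.928
3 3 12.126 1.863
4 3 14.314 1.542
5 3 15.296 2.345
6 3 16.874 1.948
7 3 17.384 2.660
8 3 18.557 2.218
9 3 18.760 2.865
10 3 19.663 2.398

(exact arithmetic carried between steps; '≈' marks a value shown rounded to 6 d.p. or computed from one; I and e_prev carry over from the previous line; the table rounds u and y to 3 d.p., halves away from zero)
n=0: y=0, sp=3, e=sp−y=3; I=3, D=e−e_prev=3; u=0·3+3/2·3+0·3=4.5; next y=-4/5·0+1/4·4.5=1.125
n=1: y=1.125, sp=3, e=sp−y=1.875; I=4.875, D=e−e_prev=-1.125; u=0·1.875+3/2·4.875+0·(-1.125)=7.3125; next y=-4/5·1.125+1/4·7.3125=0.928125
n=2: y=0.928125, sp=3, e=sp−y=2.071875; I=6.946875, D=e−e_prev=0.196875; u=0·2.071875+3/2·6.946875+0·0.196875≈10.420313; next y=-4/5·0.928125+1/4·10.420313≈1.862578
n=3: y≈1.862578, sp=3, e=sp−y≈1.137422; I≈8.084297, D=e−e_prev≈-0.934453; u=0·1.137422+3/2·8.084297+0·(-0.934453)≈12.126445; next y=-4/5·1.862578+1/4·12.126445≈1.541549
n=4: y≈1.541549, sp=3, e=sp−y≈1.458451; I≈9.542748, D=e−e_prev≈0.321029; u=0·1.458451+3/2·9.542748+0·0.321029≈14.314122; next y=-4/5·1.541549+1/4·14.314122≈2.345291
n=5: y≈2.345291, sp=3, e=sp−y≈0.654709; I≈10.197457, D=e−e_prev≈-0.803743; u=0·0.654709+3/2·10.197457+0·(-0.803743)≈15.296185; next y=-4/5·2.345291+1/4·15.296185≈1.947813
n=6: y≈1.947813, sp=3, e=sp−y≈1.052187; I≈11.249644, D=e−e_prev≈0.397478; u=0·1.052187+3/2·11.249644+0·0.397478≈16.874465; next y=-4/5·1.947813+1/4·16.874465≈2.660366
n=7: y≈2.660366, sp=3, e=sp−y≈0.339634; I≈11.589278, D=e−e_prev≈-0.712553; u=0·0.339634+3/2·11.589278+0·(-0.712553)≈17.383916; next y=-4/5·2.660366+1/4·17.383916≈2.217686
n=8: y≈2.217686, sp=3, e=sp−y≈0.782314; I≈12.371591, D=e−e_prev≈0.442679; u=0·0.782314+3/2·12.371591+0·0.442679≈18.557387; next y=-4/5·2.217686+1/4·18.557387≈2.865198
n=9: y≈2.865198, sp=3, e=sp−y≈0.134802; I≈12.506394, D=e−e_prev≈-0.647511; u=0·0.134802+3/2·12.506394+0·(-0.647511)≈18.759590; next y=-4/5·2.865198+1/4·18.759590≈2.397740
n=10: y≈2.397740, sp=3, e=sp−y≈0.602260; I≈13.108654, D=e−e_prev≈0.467458; u=0·0.602260+3/2·13.108654+0·0.467458≈19.662981; next y=-4/5·2.397740+1/4·19.662981≈2.997554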